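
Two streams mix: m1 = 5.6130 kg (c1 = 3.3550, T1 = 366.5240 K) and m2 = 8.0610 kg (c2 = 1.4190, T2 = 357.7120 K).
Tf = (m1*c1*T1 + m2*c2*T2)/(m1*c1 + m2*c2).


num = 10993.9487
den = 30.2702
Tf = 363.1941 K

363.1941 K


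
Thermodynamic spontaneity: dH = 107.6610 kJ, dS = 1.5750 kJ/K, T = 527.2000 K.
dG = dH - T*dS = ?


T*dS = 527.2000 * 1.5750 = 830.3400 kJ
dG = 107.6610 - 830.3400 = -722.6790 kJ (spontaneous)

dG = -722.6790 kJ, spontaneous


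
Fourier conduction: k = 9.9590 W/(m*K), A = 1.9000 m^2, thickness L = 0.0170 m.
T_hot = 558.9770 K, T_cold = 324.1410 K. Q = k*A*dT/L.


dT = 234.8360 K
Q = 9.9590 * 1.9000 * 234.8360 / 0.0170 = 261387.6633 W

261387.6633 W


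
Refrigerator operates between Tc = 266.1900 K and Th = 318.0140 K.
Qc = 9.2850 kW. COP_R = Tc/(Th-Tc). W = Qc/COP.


COP = 266.1900 / 51.8240 = 5.1364
W = 9.2850 / 5.1364 = 1.8077 kW

COP = 5.1364, W = 1.8077 kW


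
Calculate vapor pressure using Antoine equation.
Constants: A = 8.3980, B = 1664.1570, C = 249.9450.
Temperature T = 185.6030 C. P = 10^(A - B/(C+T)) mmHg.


C+T = 435.5480
B/(C+T) = 3.8208
log10(P) = 8.3980 - 3.8208 = 4.5772
P = 10^4.5772 = 37771.5753 mmHg

37771.5753 mmHg


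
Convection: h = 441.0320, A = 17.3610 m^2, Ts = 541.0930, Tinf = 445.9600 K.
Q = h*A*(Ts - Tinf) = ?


dT = 95.1330 K
Q = 441.0320 * 17.3610 * 95.1330 = 728410.2211 W

728410.2211 W


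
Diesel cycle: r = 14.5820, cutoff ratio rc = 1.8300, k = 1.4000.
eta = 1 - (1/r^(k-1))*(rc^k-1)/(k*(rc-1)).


r^(k-1) = 2.9210
rc^k = 2.3304
eta = 0.6080 = 60.8032%

60.8032%


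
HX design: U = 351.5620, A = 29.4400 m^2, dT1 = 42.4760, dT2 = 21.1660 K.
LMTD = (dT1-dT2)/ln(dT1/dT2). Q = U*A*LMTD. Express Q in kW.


LMTD = 30.5939 K
Q = 351.5620 * 29.4400 * 30.5939 = 316646.8658 W = 316.6469 kW

316.6469 kW


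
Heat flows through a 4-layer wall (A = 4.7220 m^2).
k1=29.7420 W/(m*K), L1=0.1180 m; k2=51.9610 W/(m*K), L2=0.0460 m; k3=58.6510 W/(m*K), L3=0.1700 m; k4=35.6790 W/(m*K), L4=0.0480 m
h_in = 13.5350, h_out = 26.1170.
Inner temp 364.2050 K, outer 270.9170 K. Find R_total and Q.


R_conv_in = 1/(13.5350*4.7220) = 0.0156
R_1 = 0.1180/(29.7420*4.7220) = 0.0008
R_2 = 0.0460/(51.9610*4.7220) = 0.0002
R_3 = 0.1700/(58.6510*4.7220) = 0.0006
R_4 = 0.0480/(35.6790*4.7220) = 0.0003
R_conv_out = 1/(26.1170*4.7220) = 0.0081
R_total = 0.0257 K/W
Q = 93.2880 / 0.0257 = 3632.4896 W

R_total = 0.0257 K/W, Q = 3632.4896 W


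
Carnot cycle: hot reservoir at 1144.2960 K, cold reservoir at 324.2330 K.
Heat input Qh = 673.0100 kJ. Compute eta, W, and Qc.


eta = 1 - 324.2330/1144.2960 = 0.7167
W = 0.7167 * 673.0100 = 482.3145 kJ
Qc = 673.0100 - 482.3145 = 190.6955 kJ

eta = 71.6653%, W = 482.3145 kJ, Qc = 190.6955 kJ


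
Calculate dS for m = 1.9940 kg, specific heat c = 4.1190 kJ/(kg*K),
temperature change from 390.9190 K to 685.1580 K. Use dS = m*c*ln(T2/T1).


T2/T1 = 1.7527
ln(T2/T1) = 0.5611
dS = 1.9940 * 4.1190 * 0.5611 = 4.6089 kJ/K

4.6089 kJ/K


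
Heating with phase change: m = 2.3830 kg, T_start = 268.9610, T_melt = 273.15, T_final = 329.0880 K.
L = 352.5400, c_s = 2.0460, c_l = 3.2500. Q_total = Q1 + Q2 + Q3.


Q1 (sensible, solid) = 2.3830 * 2.0460 * 4.1890 = 20.4240 kJ
Q2 (latent) = 2.3830 * 352.5400 = 840.1028 kJ
Q3 (sensible, liquid) = 2.3830 * 3.2500 * 55.9380 = 433.2258 kJ
Q_total = 1293.7526 kJ

1293.7526 kJ


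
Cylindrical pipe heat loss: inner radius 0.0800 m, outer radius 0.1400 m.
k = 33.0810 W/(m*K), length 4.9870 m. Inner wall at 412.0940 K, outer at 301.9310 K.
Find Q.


dT = 110.1630 K
ln(ro/ri) = 0.5596
Q = 2*pi*33.0810*4.9870*110.1630 / 0.5596 = 204053.3184 W

204053.3184 W


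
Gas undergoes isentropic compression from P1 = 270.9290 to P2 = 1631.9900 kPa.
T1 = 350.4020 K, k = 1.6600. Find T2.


(k-1)/k = 0.3976
(P2/P1)^exp = 2.0420
T2 = 350.4020 * 2.0420 = 715.5372 K

715.5372 K


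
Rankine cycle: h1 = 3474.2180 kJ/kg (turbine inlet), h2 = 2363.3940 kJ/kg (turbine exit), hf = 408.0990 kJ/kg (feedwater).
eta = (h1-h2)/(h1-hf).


W = 1110.8240 kJ/kg
Q_in = 3066.1190 kJ/kg
eta = 0.3623 = 36.2290%

eta = 36.2290%


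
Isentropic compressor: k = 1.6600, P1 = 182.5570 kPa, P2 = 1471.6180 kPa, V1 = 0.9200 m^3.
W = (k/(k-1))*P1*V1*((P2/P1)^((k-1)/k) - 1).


(k-1)/k = 0.3976
(P2/P1)^exp = 2.2928
W = 2.5152 * 182.5570 * 0.9200 * (2.2928 - 1) = 546.1308 kJ

546.1308 kJ


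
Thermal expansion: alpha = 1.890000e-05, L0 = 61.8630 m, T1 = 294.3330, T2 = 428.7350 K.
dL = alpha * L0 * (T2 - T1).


dT = 134.4020 K
dL = 1.890000e-05 * 61.8630 * 134.4020 = 0.157144 m
L_final = 62.020144 m

dL = 0.157144 m


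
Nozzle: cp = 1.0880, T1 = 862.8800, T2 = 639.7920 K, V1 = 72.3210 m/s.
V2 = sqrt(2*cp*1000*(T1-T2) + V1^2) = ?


dT = 223.0880 K
2*cp*1000*dT = 485439.4880
V1^2 = 5230.3270
V2 = sqrt(490669.8150) = 700.4783 m/s

700.4783 m/s


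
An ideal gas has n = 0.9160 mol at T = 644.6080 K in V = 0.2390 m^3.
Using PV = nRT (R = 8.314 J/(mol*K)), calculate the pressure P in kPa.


P = nRT/V = 0.9160 * 8.314 * 644.6080 / 0.2390
= 4909.0922 / 0.2390 = 20540.1345 Pa = 20.5401 kPa

20.5401 kPa


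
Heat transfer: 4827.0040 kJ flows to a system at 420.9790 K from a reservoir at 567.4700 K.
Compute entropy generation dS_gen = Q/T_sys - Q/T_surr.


dS_sys = 4827.0040/420.9790 = 11.4661 kJ/K
dS_surr = -4827.0040/567.4700 = -8.5062 kJ/K
dS_gen = 11.4661 - 8.5062 = 2.9600 kJ/K (irreversible)

dS_gen = 2.9600 kJ/K, irreversible


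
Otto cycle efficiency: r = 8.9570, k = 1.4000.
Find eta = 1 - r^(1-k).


r^(k-1) = 2.4036
eta = 1 - 1/2.4036 = 0.5840 = 58.3960%

58.3960%


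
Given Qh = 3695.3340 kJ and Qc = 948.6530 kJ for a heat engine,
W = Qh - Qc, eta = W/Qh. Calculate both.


W = 3695.3340 - 948.6530 = 2746.6810 kJ
eta = 2746.6810 / 3695.3340 = 0.7433 = 74.3284%

W = 2746.6810 kJ, eta = 74.3284%


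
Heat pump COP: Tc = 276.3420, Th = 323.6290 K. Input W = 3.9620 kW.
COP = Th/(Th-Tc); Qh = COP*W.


COP = 323.6290 / 47.2870 = 6.8439
Qh = 6.8439 * 3.9620 = 27.1157 kW

COP = 6.8439, Qh = 27.1157 kW


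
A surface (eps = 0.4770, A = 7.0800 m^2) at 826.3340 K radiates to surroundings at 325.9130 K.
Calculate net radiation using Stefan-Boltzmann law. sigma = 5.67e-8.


T^4 = 4.6625e+11
Tsurr^4 = 1.1283e+10
Q = 0.4770 * 5.67e-8 * 7.0800 * 4.5497e+11 = 87120.1814 W

87120.1814 W


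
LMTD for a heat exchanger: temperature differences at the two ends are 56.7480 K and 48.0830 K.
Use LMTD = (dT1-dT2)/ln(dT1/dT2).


dT1/dT2 = 1.1802
ln(dT1/dT2) = 0.1657
LMTD = 8.6650 / 0.1657 = 52.2959 K

52.2959 K


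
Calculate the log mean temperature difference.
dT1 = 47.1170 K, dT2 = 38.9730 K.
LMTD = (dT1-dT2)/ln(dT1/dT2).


dT1/dT2 = 1.2090
ln(dT1/dT2) = 0.1898
LMTD = 8.1440 / 0.1898 = 42.9163 K

42.9163 K


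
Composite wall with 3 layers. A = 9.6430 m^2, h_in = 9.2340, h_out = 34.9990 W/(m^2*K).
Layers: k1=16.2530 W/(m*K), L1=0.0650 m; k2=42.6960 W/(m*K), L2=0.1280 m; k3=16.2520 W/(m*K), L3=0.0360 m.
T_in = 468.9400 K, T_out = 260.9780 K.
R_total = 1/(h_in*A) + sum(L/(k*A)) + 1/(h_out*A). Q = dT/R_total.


R_conv_in = 1/(9.2340*9.6430) = 0.0112
R_1 = 0.0650/(16.2530*9.6430) = 0.0004
R_2 = 0.1280/(42.6960*9.6430) = 0.0003
R_3 = 0.0360/(16.2520*9.6430) = 0.0002
R_conv_out = 1/(34.9990*9.6430) = 0.0030
R_total = 0.0151 K/W
Q = 207.9620 / 0.0151 = 13727.9418 W

R_total = 0.0151 K/W, Q = 13727.9418 W


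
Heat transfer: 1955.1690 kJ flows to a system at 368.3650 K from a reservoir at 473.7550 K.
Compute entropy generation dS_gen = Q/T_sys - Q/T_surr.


dS_sys = 1955.1690/368.3650 = 5.3077 kJ/K
dS_surr = -1955.1690/473.7550 = -4.1270 kJ/K
dS_gen = 5.3077 - 4.1270 = 1.1807 kJ/K (irreversible)

dS_gen = 1.1807 kJ/K, irreversible


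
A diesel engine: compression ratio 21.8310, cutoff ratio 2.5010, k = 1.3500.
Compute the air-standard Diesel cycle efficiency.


r^(k-1) = 2.9422
rc^k = 3.4471
eta = 0.5895 = 58.9549%

58.9549%


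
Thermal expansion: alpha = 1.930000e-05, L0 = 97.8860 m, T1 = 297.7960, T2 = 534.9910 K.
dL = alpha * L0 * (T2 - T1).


dT = 237.1950 K
dL = 1.930000e-05 * 97.8860 * 237.1950 = 0.448109 m
L_final = 98.334109 m

dL = 0.448109 m


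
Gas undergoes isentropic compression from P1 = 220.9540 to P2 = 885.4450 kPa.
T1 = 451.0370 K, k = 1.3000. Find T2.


(k-1)/k = 0.2308
(P2/P1)^exp = 1.3776
T2 = 451.0370 * 1.3776 = 621.3462 K

621.3462 K


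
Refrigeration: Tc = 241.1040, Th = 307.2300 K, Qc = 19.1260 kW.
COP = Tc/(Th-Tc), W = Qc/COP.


COP = 241.1040 / 66.1260 = 3.6461
W = 19.1260 / 3.6461 = 5.2456 kW

COP = 3.6461, W = 5.2456 kW


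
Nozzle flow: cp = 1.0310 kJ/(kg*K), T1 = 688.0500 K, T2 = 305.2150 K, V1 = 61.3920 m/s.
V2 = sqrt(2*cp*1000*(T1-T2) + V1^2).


dT = 382.8350 K
2*cp*1000*dT = 789405.7700
V1^2 = 3768.9777
V2 = sqrt(793174.7477) = 890.6036 m/s

890.6036 m/s


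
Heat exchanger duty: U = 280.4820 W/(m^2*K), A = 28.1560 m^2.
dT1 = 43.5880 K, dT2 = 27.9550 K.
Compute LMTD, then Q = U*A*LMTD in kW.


LMTD = 35.1947 K
Q = 280.4820 * 28.1560 * 35.1947 = 277941.6305 W = 277.9416 kW

277.9416 kW


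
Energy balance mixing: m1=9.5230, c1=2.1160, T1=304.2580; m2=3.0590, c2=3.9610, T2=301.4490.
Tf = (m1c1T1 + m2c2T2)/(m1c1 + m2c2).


num = 9783.5687
den = 32.2674
Tf = 303.2032 K

303.2032 K


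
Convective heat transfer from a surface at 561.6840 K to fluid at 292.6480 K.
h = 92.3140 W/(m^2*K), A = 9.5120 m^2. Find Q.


dT = 269.0360 K
Q = 92.3140 * 9.5120 * 269.0360 = 236238.0279 W

236238.0279 W


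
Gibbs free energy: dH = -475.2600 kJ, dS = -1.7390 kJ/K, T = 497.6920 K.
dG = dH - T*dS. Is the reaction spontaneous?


T*dS = 497.6920 * -1.7390 = -865.4864 kJ
dG = -475.2600 + 865.4864 = 390.2264 kJ (non-spontaneous)

dG = 390.2264 kJ, non-spontaneous


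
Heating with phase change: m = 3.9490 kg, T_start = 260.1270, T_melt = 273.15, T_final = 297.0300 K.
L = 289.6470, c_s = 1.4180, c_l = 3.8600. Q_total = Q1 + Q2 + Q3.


Q1 (sensible, solid) = 3.9490 * 1.4180 * 13.0230 = 72.9247 kJ
Q2 (latent) = 3.9490 * 289.6470 = 1143.8160 kJ
Q3 (sensible, liquid) = 3.9490 * 3.8600 * 23.8800 = 364.0062 kJ
Q_total = 1580.7468 kJ

1580.7468 kJ


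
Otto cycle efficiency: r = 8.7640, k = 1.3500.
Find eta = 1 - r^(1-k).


r^(k-1) = 2.1377
eta = 1 - 1/2.1377 = 0.5322 = 53.2207%

53.2207%


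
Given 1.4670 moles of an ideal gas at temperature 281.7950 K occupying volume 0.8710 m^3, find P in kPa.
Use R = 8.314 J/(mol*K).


P = nRT/V = 1.4670 * 8.314 * 281.7950 / 0.8710
= 3436.9516 / 0.8710 = 3945.9835 Pa = 3.9460 kPa

3.9460 kPa


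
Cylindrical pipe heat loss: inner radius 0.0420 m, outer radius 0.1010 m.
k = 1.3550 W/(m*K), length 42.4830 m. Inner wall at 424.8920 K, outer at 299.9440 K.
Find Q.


dT = 124.9480 K
ln(ro/ri) = 0.8775
Q = 2*pi*1.3550*42.4830*124.9480 / 0.8775 = 51503.9843 W

51503.9843 W


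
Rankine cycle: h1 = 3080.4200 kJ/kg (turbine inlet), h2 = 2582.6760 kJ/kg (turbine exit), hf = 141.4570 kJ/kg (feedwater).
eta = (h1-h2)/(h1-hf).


W = 497.7440 kJ/kg
Q_in = 2938.9630 kJ/kg
eta = 0.1694 = 16.9360%

eta = 16.9360%


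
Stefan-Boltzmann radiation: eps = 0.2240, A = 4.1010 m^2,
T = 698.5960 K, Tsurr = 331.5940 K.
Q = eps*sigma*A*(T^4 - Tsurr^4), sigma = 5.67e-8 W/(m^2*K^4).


T^4 = 2.3818e+11
Tsurr^4 = 1.2090e+10
Q = 0.2240 * 5.67e-8 * 4.1010 * 2.2609e+11 = 11776.0928 W

11776.0928 W


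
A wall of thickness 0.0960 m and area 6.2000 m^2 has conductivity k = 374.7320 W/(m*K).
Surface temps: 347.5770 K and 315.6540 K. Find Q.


dT = 31.9230 K
Q = 374.7320 * 6.2000 * 31.9230 / 0.0960 = 772582.6223 W

772582.6223 W


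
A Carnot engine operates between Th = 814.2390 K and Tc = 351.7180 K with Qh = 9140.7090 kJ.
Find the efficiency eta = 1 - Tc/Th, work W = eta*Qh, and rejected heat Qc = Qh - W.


eta = 1 - 351.7180/814.2390 = 0.5680
W = 0.5680 * 9140.7090 = 5192.2960 kJ
Qc = 9140.7090 - 5192.2960 = 3948.4130 kJ

eta = 56.8041%, W = 5192.2960 kJ, Qc = 3948.4130 kJ


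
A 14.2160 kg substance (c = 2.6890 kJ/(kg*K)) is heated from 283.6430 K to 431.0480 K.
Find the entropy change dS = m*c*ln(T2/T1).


T2/T1 = 1.5197
ln(T2/T1) = 0.4185
dS = 14.2160 * 2.6890 * 0.4185 = 15.9980 kJ/K

15.9980 kJ/K


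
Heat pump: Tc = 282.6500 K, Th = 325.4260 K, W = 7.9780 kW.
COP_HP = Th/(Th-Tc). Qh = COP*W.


COP = 325.4260 / 42.7760 = 7.6077
Qh = 7.6077 * 7.9780 = 60.6940 kW

COP = 7.6077, Qh = 60.6940 kW


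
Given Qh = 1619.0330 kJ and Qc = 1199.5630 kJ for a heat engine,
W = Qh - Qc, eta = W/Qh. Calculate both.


W = 1619.0330 - 1199.5630 = 419.4700 kJ
eta = 419.4700 / 1619.0330 = 0.2591 = 25.9087%

W = 419.4700 kJ, eta = 25.9087%


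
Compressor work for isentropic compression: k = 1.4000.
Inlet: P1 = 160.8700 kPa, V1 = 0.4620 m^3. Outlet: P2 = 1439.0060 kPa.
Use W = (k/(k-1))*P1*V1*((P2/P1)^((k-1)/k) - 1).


(k-1)/k = 0.2857
(P2/P1)^exp = 1.8702
W = 3.5000 * 160.8700 * 0.4620 * (1.8702 - 1) = 226.3557 kJ

226.3557 kJ


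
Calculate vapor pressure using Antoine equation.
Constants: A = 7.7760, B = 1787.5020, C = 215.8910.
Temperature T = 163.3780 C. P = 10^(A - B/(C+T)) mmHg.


C+T = 379.2690
B/(C+T) = 4.7130
log10(P) = 7.7760 - 4.7130 = 3.0630
P = 10^3.0630 = 1156.0617 mmHg

1156.0617 mmHg


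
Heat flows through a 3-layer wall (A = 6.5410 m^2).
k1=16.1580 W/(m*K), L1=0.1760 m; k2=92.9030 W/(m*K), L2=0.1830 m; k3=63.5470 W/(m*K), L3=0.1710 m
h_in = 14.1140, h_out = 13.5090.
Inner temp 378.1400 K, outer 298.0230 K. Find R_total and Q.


R_conv_in = 1/(14.1140*6.5410) = 0.0108
R_1 = 0.1760/(16.1580*6.5410) = 0.0017
R_2 = 0.1830/(92.9030*6.5410) = 0.0003
R_3 = 0.1710/(63.5470*6.5410) = 0.0004
R_conv_out = 1/(13.5090*6.5410) = 0.0113
R_total = 0.0245 K/W
Q = 80.1170 / 0.0245 = 3266.5142 W

R_total = 0.0245 K/W, Q = 3266.5142 W


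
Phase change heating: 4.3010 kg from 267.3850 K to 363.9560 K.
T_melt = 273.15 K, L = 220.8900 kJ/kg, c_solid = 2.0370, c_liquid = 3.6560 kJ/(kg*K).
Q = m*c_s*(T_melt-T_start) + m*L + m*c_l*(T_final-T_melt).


Q1 (sensible, solid) = 4.3010 * 2.0370 * 5.7650 = 50.5080 kJ
Q2 (latent) = 4.3010 * 220.8900 = 950.0479 kJ
Q3 (sensible, liquid) = 4.3010 * 3.6560 * 90.8060 = 1427.8750 kJ
Q_total = 2428.4308 kJ

2428.4308 kJ


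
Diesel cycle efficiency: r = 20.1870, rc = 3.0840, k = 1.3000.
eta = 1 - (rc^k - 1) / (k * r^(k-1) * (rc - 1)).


r^(k-1) = 2.4633
rc^k = 4.3236
eta = 0.5020 = 50.1976%

50.1976%


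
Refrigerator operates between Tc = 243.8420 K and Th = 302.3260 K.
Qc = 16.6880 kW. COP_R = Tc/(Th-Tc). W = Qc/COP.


COP = 243.8420 / 58.4840 = 4.1694
W = 16.6880 / 4.1694 = 4.0025 kW

COP = 4.1694, W = 4.0025 kW


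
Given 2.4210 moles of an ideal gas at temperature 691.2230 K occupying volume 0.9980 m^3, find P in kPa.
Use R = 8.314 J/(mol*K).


P = nRT/V = 2.4210 * 8.314 * 691.2230 / 0.9980
= 13913.0706 / 0.9980 = 13940.9525 Pa = 13.9410 kPa

13.9410 kPa


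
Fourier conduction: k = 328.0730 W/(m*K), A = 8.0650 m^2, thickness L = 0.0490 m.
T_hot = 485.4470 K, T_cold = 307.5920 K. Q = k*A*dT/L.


dT = 177.8550 K
Q = 328.0730 * 8.0650 * 177.8550 / 0.0490 = 9603838.7723 W

9603838.7723 W


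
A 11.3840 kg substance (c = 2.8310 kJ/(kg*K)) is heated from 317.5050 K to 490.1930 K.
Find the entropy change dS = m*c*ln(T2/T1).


T2/T1 = 1.5439
ln(T2/T1) = 0.4343
dS = 11.3840 * 2.8310 * 0.4343 = 13.9968 kJ/K

13.9968 kJ/K


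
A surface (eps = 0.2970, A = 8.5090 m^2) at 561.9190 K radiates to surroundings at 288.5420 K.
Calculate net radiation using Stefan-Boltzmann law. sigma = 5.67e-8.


T^4 = 9.9700e+10
Tsurr^4 = 6.9316e+09
Q = 0.2970 * 5.67e-8 * 8.5090 * 9.2768e+10 = 13292.8342 W

13292.8342 W


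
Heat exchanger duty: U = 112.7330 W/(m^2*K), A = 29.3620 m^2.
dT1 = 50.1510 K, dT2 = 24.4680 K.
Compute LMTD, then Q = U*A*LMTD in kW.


LMTD = 35.7865 K
Q = 112.7330 * 29.3620 * 35.7865 = 118455.7805 W = 118.4558 kW

118.4558 kW


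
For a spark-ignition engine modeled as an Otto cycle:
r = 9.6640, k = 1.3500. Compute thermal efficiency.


r^(k-1) = 2.2121
eta = 1 - 1/2.2121 = 0.5479 = 54.7941%

54.7941%


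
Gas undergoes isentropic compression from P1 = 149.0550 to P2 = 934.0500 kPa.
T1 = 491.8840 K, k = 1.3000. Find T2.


(k-1)/k = 0.2308
(P2/P1)^exp = 1.5273
T2 = 491.8840 * 1.5273 = 751.2616 K

751.2616 K


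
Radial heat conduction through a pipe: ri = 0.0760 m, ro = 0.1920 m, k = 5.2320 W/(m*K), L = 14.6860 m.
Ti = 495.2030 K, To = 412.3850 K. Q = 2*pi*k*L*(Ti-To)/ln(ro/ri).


dT = 82.8180 K
ln(ro/ri) = 0.9268
Q = 2*pi*5.2320*14.6860*82.8180 / 0.9268 = 43142.7310 W

43142.7310 W


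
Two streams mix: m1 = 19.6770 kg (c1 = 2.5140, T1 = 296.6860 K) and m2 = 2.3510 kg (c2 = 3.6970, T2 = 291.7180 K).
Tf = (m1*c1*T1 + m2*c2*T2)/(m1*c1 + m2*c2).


num = 17211.9664
den = 58.1596
Tf = 295.9436 K

295.9436 K


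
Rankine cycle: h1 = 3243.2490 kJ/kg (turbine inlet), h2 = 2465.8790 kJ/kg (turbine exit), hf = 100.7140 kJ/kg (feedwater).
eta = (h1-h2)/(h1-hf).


W = 777.3700 kJ/kg
Q_in = 3142.5350 kJ/kg
eta = 0.2474 = 24.7370%

eta = 24.7370%


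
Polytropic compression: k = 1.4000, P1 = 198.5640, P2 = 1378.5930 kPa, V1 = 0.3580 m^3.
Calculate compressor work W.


(k-1)/k = 0.2857
(P2/P1)^exp = 1.7396
W = 3.5000 * 198.5640 * 0.3580 * (1.7396 - 1) = 184.0024 kJ

184.0024 kJ


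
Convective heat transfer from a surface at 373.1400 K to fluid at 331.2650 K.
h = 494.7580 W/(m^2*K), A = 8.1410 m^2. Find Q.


dT = 41.8750 K
Q = 494.7580 * 8.1410 * 41.8750 = 168665.1668 W

168665.1668 W


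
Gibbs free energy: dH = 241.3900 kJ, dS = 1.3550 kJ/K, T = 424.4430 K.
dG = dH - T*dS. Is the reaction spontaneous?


T*dS = 424.4430 * 1.3550 = 575.1203 kJ
dG = 241.3900 - 575.1203 = -333.7303 kJ (spontaneous)

dG = -333.7303 kJ, spontaneous


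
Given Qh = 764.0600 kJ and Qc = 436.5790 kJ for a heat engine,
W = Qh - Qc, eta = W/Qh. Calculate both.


W = 764.0600 - 436.5790 = 327.4810 kJ
eta = 327.4810 / 764.0600 = 0.4286 = 42.8606%

W = 327.4810 kJ, eta = 42.8606%


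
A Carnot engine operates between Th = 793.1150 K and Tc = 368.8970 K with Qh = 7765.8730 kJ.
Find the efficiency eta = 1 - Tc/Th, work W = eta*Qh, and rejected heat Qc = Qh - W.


eta = 1 - 368.8970/793.1150 = 0.5349
W = 0.5349 * 7765.8730 = 4153.7773 kJ
Qc = 7765.8730 - 4153.7773 = 3612.0957 kJ

eta = 53.4876%, W = 4153.7773 kJ, Qc = 3612.0957 kJ


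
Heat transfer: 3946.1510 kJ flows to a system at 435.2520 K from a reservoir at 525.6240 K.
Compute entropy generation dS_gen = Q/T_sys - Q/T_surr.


dS_sys = 3946.1510/435.2520 = 9.0664 kJ/K
dS_surr = -3946.1510/525.6240 = -7.5076 kJ/K
dS_gen = 9.0664 - 7.5076 = 1.5588 kJ/K (irreversible)

dS_gen = 1.5588 kJ/K, irreversible


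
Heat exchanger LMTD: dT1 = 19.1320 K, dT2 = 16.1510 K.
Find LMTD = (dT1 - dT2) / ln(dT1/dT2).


dT1/dT2 = 1.1846
ln(dT1/dT2) = 0.1694
LMTD = 2.9810 / 0.1694 = 17.5994 K

17.5994 K


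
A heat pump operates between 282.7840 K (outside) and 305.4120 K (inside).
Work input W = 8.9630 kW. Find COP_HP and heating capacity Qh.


COP = 305.4120 / 22.6280 = 13.4971
Qh = 13.4971 * 8.9630 = 120.9744 kW

COP = 13.4971, Qh = 120.9744 kW


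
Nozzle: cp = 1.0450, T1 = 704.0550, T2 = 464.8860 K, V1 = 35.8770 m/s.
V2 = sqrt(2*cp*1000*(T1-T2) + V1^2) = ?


dT = 239.1690 K
2*cp*1000*dT = 499863.2100
V1^2 = 1287.1591
V2 = sqrt(501150.3691) = 707.9197 m/s

707.9197 m/s


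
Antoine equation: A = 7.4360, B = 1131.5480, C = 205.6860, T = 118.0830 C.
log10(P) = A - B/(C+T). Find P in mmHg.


C+T = 323.7690
B/(C+T) = 3.4949
log10(P) = 7.4360 - 3.4949 = 3.9411
P = 10^3.9411 = 8731.2445 mmHg

8731.2445 mmHg


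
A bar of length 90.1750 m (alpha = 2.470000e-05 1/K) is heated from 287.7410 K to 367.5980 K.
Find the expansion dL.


dT = 79.8570 K
dL = 2.470000e-05 * 90.1750 * 79.8570 = 0.177867 m
L_final = 90.352867 m

dL = 0.177867 m


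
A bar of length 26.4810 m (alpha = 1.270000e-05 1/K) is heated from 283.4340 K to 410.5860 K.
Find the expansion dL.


dT = 127.1520 K
dL = 1.270000e-05 * 26.4810 * 127.1520 = 0.042762 m
L_final = 26.523762 m

dL = 0.042762 m


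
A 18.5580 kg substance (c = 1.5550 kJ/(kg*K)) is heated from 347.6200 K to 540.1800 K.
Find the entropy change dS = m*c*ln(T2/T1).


T2/T1 = 1.5539
ln(T2/T1) = 0.4408
dS = 18.5580 * 1.5550 * 0.4408 = 12.7203 kJ/K

12.7203 kJ/K


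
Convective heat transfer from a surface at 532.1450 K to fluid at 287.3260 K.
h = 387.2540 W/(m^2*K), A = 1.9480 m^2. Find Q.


dT = 244.8190 K
Q = 387.2540 * 1.9480 * 244.8190 = 184684.3029 W

184684.3029 W


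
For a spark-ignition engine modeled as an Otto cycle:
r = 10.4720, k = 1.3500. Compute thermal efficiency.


r^(k-1) = 2.2752
eta = 1 - 1/2.2752 = 0.5605 = 56.0469%

56.0469%


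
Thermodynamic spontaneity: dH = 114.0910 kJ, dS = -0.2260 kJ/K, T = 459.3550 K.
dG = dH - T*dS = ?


T*dS = 459.3550 * -0.2260 = -103.8142 kJ
dG = 114.0910 + 103.8142 = 217.9052 kJ (non-spontaneous)

dG = 217.9052 kJ, non-spontaneous


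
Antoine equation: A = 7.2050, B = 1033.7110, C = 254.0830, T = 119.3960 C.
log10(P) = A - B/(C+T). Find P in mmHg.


C+T = 373.4790
B/(C+T) = 2.7678
log10(P) = 7.2050 - 2.7678 = 4.4372
P = 10^4.4372 = 27365.9911 mmHg

27365.9911 mmHg


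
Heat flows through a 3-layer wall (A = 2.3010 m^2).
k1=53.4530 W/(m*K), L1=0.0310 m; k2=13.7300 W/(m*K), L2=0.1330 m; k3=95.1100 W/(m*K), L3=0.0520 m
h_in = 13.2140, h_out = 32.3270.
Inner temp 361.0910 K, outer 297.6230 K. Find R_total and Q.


R_conv_in = 1/(13.2140*2.3010) = 0.0329
R_1 = 0.0310/(53.4530*2.3010) = 0.0003
R_2 = 0.1330/(13.7300*2.3010) = 0.0042
R_3 = 0.0520/(95.1100*2.3010) = 0.0002
R_conv_out = 1/(32.3270*2.3010) = 0.0134
R_total = 0.0510 K/W
Q = 63.4680 / 0.0510 = 1243.6894 W

R_total = 0.0510 K/W, Q = 1243.6894 W


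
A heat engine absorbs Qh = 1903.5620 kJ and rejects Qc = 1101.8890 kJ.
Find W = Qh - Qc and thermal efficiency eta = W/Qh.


W = 1903.5620 - 1101.8890 = 801.6730 kJ
eta = 801.6730 / 1903.5620 = 0.4211 = 42.1144%

W = 801.6730 kJ, eta = 42.1144%


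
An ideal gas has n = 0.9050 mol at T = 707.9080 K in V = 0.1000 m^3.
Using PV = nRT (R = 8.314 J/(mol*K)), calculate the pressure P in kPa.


P = nRT/V = 0.9050 * 8.314 * 707.9080 / 0.1000
= 5326.4201 / 0.1000 = 53264.2014 Pa = 53.2642 kPa

53.2642 kPa


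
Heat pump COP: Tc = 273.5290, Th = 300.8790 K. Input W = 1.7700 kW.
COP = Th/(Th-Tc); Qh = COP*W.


COP = 300.8790 / 27.3500 = 11.0011
Qh = 11.0011 * 1.7700 = 19.4719 kW

COP = 11.0011, Qh = 19.4719 kW


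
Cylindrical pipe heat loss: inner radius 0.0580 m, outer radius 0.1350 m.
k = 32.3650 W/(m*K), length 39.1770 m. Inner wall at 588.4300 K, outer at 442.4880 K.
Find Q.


dT = 145.9420 K
ln(ro/ri) = 0.8448
Q = 2*pi*32.3650*39.1770*145.9420 / 0.8448 = 1376248.0409 W

1376248.0409 W


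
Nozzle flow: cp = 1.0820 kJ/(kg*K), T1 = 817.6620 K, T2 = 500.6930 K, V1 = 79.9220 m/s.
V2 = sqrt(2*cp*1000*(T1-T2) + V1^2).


dT = 316.9690 K
2*cp*1000*dT = 685920.9160
V1^2 = 6387.5261
V2 = sqrt(692308.4421) = 832.0507 m/s

832.0507 m/s


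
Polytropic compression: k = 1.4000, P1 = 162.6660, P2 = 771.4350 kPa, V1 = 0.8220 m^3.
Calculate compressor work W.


(k-1)/k = 0.2857
(P2/P1)^exp = 1.5601
W = 3.5000 * 162.6660 * 0.8220 * (1.5601 - 1) = 262.1064 kJ

262.1064 kJ


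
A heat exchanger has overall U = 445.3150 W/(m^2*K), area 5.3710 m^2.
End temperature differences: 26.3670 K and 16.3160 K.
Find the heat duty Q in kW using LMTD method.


LMTD = 20.9410 K
Q = 445.3150 * 5.3710 * 20.9410 = 50086.4631 W = 50.0865 kW

50.0865 kW


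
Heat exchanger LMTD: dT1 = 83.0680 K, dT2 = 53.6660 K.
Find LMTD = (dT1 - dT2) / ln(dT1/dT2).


dT1/dT2 = 1.5479
ln(dT1/dT2) = 0.4369
LMTD = 29.4020 / 0.4369 = 67.3000 K

67.3000 K


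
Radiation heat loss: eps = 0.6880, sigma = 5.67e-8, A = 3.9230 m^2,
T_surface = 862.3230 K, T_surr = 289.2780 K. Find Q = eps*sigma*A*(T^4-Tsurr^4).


T^4 = 5.5294e+11
Tsurr^4 = 7.0026e+09
Q = 0.6880 * 5.67e-8 * 3.9230 * 5.4594e+11 = 83547.7037 W

83547.7037 W


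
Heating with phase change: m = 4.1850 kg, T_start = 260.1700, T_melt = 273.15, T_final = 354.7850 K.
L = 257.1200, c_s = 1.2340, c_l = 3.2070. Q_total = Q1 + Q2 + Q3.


Q1 (sensible, solid) = 4.1850 * 1.2340 * 12.9800 = 67.0325 kJ
Q2 (latent) = 4.1850 * 257.1200 = 1076.0472 kJ
Q3 (sensible, liquid) = 4.1850 * 3.2070 * 81.6350 = 1095.6474 kJ
Q_total = 2238.7271 kJ

2238.7271 kJ


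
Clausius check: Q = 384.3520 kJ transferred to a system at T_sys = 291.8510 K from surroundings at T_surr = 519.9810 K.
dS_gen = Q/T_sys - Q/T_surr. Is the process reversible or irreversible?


dS_sys = 384.3520/291.8510 = 1.3169 kJ/K
dS_surr = -384.3520/519.9810 = -0.7392 kJ/K
dS_gen = 1.3169 - 0.7392 = 0.5778 kJ/K (irreversible)

dS_gen = 0.5778 kJ/K, irreversible


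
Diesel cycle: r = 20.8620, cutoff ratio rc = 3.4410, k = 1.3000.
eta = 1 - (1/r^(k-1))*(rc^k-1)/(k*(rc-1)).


r^(k-1) = 2.4878
rc^k = 4.9853
eta = 0.4952 = 49.5174%

49.5174%


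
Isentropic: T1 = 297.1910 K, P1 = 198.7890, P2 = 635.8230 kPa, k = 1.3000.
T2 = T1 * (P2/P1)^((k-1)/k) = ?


(k-1)/k = 0.2308
(P2/P1)^exp = 1.3078
T2 = 297.1910 * 1.3078 = 388.6522 K

388.6522 K


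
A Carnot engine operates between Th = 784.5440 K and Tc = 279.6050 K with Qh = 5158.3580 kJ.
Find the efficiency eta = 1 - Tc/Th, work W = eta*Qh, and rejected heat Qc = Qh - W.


eta = 1 - 279.6050/784.5440 = 0.6436
W = 0.6436 * 5158.3580 = 3319.9618 kJ
Qc = 5158.3580 - 3319.9618 = 1838.3962 kJ

eta = 64.3608%, W = 3319.9618 kJ, Qc = 1838.3962 kJ


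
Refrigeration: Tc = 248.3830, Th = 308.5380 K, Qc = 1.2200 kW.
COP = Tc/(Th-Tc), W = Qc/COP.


COP = 248.3830 / 60.1550 = 4.1290
W = 1.2200 / 4.1290 = 0.2955 kW

COP = 4.1290, W = 0.2955 kW


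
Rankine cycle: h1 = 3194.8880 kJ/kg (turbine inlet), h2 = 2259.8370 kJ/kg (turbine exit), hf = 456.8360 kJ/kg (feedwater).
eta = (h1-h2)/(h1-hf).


W = 935.0510 kJ/kg
Q_in = 2738.0520 kJ/kg
eta = 0.3415 = 34.1502%

eta = 34.1502%


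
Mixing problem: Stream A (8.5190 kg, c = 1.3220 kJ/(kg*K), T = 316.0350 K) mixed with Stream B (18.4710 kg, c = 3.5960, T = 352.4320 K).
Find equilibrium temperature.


num = 26968.3617
den = 77.6838
Tf = 347.1554 K

347.1554 K


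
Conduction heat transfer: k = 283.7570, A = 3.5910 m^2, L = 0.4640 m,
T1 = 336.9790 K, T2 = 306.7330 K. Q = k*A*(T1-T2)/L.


dT = 30.2460 K
Q = 283.7570 * 3.5910 * 30.2460 / 0.4640 = 66422.0012 W

66422.0012 W


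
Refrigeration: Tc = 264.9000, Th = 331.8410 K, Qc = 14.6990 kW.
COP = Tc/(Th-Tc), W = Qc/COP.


COP = 264.9000 / 66.9410 = 3.9572
W = 14.6990 / 3.9572 = 3.7145 kW

COP = 3.9572, W = 3.7145 kW


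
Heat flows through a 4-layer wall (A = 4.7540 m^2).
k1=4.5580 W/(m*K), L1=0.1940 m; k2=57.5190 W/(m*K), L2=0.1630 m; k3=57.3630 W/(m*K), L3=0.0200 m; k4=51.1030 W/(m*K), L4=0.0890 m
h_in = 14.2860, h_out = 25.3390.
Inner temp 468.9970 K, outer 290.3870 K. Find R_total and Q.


R_conv_in = 1/(14.2860*4.7540) = 0.0147
R_1 = 0.1940/(4.5580*4.7540) = 0.0090
R_2 = 0.1630/(57.5190*4.7540) = 0.0006
R_3 = 0.0200/(57.3630*4.7540) = 7.3340e-05
R_4 = 0.0890/(51.1030*4.7540) = 0.0004
R_conv_out = 1/(25.3390*4.7540) = 0.0083
R_total = 0.0330 K/W
Q = 178.6100 / 0.0330 = 5410.0769 W

R_total = 0.0330 K/W, Q = 5410.0769 W


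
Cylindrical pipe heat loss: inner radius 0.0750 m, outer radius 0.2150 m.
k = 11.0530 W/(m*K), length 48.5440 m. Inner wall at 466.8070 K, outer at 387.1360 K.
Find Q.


dT = 79.6710 K
ln(ro/ri) = 1.0531
Q = 2*pi*11.0530*48.5440*79.6710 / 1.0531 = 255038.4551 W

255038.4551 W


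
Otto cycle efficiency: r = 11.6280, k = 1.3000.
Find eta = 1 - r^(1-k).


r^(k-1) = 2.0876
eta = 1 - 1/2.0876 = 0.5210 = 52.0986%

52.0986%


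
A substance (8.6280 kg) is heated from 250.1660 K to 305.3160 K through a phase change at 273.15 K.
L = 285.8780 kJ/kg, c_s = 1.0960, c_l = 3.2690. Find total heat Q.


Q1 (sensible, solid) = 8.6280 * 1.0960 * 22.9840 = 217.3433 kJ
Q2 (latent) = 8.6280 * 285.8780 = 2466.5554 kJ
Q3 (sensible, liquid) = 8.6280 * 3.2690 * 32.1660 = 907.2398 kJ
Q_total = 3591.1386 kJ

3591.1386 kJ


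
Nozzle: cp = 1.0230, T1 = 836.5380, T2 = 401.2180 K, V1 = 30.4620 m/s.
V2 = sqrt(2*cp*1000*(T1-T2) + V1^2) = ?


dT = 435.3200 K
2*cp*1000*dT = 890664.7200
V1^2 = 927.9334
V2 = sqrt(891592.6534) = 944.2418 m/s

944.2418 m/s


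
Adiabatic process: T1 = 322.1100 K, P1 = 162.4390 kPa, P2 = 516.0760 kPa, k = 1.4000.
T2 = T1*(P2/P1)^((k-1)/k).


(k-1)/k = 0.2857
(P2/P1)^exp = 1.3913
T2 = 322.1100 * 1.3913 = 448.1666 K

448.1666 K


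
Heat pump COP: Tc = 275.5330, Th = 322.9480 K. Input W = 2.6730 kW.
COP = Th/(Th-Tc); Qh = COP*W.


COP = 322.9480 / 47.4150 = 6.8111
Qh = 6.8111 * 2.6730 = 18.2061 kW

COP = 6.8111, Qh = 18.2061 kW


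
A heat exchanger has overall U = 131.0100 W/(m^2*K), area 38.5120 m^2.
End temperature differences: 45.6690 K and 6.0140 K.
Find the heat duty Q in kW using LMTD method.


LMTD = 19.5602 K
Q = 131.0100 * 38.5120 * 19.5602 = 98690.2167 W = 98.6902 kW

98.6902 kW


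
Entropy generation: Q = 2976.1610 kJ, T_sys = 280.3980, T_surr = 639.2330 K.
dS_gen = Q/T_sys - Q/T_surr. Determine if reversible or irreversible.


dS_sys = 2976.1610/280.3980 = 10.6141 kJ/K
dS_surr = -2976.1610/639.2330 = -4.6558 kJ/K
dS_gen = 10.6141 - 4.6558 = 5.9582 kJ/K (irreversible)

dS_gen = 5.9582 kJ/K, irreversible


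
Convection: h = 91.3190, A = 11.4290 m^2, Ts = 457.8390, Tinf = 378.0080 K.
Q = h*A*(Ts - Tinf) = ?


dT = 79.8310 K
Q = 91.3190 * 11.4290 * 79.8310 = 83318.4053 W

83318.4053 W


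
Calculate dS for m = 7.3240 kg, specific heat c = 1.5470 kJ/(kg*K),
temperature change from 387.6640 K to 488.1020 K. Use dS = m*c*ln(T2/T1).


T2/T1 = 1.2591
ln(T2/T1) = 0.2304
dS = 7.3240 * 1.5470 * 0.2304 = 2.6103 kJ/K

2.6103 kJ/K


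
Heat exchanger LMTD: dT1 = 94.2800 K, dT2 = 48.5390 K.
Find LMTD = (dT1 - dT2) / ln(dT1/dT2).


dT1/dT2 = 1.9424
ln(dT1/dT2) = 0.6639
LMTD = 45.7410 / 0.6639 = 68.8973 K

68.8973 K


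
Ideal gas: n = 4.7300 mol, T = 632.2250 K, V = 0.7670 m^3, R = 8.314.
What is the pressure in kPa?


P = nRT/V = 4.7300 * 8.314 * 632.2250 / 0.7670
= 24862.3872 / 0.7670 = 32415.1072 Pa = 32.4151 kPa

32.4151 kPa


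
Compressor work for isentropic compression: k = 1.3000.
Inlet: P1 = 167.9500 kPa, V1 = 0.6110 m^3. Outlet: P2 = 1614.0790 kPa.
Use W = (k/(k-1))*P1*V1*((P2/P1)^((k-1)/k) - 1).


(k-1)/k = 0.2308
(P2/P1)^exp = 1.6857
W = 4.3333 * 167.9500 * 0.6110 * (1.6857 - 1) = 304.9261 kJ

304.9261 kJ


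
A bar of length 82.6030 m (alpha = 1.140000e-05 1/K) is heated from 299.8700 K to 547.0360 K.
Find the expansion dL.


dT = 247.1660 K
dL = 1.140000e-05 * 82.6030 * 247.1660 = 0.232750 m
L_final = 82.835750 m

dL = 0.232750 m


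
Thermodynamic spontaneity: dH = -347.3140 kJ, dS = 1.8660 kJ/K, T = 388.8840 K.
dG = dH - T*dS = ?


T*dS = 388.8840 * 1.8660 = 725.6575 kJ
dG = -347.3140 - 725.6575 = -1072.9715 kJ (spontaneous)

dG = -1072.9715 kJ, spontaneous


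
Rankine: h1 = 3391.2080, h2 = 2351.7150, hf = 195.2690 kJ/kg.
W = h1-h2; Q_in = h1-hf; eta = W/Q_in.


W = 1039.4930 kJ/kg
Q_in = 3195.9390 kJ/kg
eta = 0.3253 = 32.5254%

eta = 32.5254%


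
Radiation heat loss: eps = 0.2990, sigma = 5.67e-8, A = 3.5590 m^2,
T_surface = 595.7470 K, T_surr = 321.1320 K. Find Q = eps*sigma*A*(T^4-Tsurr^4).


T^4 = 1.2596e+11
Tsurr^4 = 1.0635e+10
Q = 0.2990 * 5.67e-8 * 3.5590 * 1.1533e+11 = 6958.6046 W

6958.6046 W


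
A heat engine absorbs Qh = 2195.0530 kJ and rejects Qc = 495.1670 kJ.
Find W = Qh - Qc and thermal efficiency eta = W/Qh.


W = 2195.0530 - 495.1670 = 1699.8860 kJ
eta = 1699.8860 / 2195.0530 = 0.7744 = 77.4417%

W = 1699.8860 kJ, eta = 77.4417%


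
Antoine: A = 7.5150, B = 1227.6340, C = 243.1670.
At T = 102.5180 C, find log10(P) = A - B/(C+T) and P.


C+T = 345.6850
B/(C+T) = 3.5513
log10(P) = 7.5150 - 3.5513 = 3.9637
P = 10^3.9637 = 9197.9645 mmHg

9197.9645 mmHg


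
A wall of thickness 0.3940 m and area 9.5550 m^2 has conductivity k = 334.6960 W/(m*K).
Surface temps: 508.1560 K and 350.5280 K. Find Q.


dT = 157.6280 K
Q = 334.6960 * 9.5550 * 157.6280 / 0.3940 = 1279435.3825 W

1279435.3825 W


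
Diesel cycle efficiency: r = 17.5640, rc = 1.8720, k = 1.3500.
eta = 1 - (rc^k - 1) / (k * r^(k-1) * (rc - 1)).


r^(k-1) = 2.7266
rc^k = 2.3314
eta = 0.5852 = 58.5205%

58.5205%


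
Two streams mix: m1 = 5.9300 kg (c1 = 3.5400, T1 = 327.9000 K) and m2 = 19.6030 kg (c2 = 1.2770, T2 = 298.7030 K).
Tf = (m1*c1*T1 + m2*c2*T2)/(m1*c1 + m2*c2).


num = 14360.7838
den = 46.0252
Tf = 312.0198 K

312.0198 K


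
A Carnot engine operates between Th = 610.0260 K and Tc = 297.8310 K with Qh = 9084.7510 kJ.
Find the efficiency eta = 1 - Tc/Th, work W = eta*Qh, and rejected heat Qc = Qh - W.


eta = 1 - 297.8310/610.0260 = 0.5118
W = 0.5118 * 9084.7510 = 4649.3327 kJ
Qc = 9084.7510 - 4649.3327 = 4435.4183 kJ

eta = 51.1773%, W = 4649.3327 kJ, Qc = 4435.4183 kJ


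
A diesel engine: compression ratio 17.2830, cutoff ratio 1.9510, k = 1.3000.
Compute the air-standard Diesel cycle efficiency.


r^(k-1) = 2.3512
rc^k = 2.3842
eta = 0.5238 = 52.3816%

52.3816%


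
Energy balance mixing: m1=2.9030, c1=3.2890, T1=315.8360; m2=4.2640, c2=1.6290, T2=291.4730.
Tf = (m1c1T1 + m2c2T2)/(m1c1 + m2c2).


num = 5040.1795
den = 16.4940
Tf = 305.5761 K

305.5761 K


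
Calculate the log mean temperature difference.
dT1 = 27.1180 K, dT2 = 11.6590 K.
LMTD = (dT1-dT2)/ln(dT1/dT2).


dT1/dT2 = 2.3259
ln(dT1/dT2) = 0.8441
LMTD = 15.4590 / 0.8441 = 18.3138 K

18.3138 K


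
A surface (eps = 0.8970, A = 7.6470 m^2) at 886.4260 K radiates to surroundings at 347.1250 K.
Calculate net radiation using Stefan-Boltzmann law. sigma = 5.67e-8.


T^4 = 6.1740e+11
Tsurr^4 = 1.4519e+10
Q = 0.8970 * 5.67e-8 * 7.6470 * 6.0289e+11 = 234477.6337 W

234477.6337 W


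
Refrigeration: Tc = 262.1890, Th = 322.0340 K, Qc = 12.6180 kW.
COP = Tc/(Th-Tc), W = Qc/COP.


COP = 262.1890 / 59.8450 = 4.3811
W = 12.6180 / 4.3811 = 2.8801 kW

COP = 4.3811, W = 2.8801 kW


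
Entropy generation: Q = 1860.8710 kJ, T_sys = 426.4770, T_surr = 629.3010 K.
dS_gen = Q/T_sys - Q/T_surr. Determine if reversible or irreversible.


dS_sys = 1860.8710/426.4770 = 4.3634 kJ/K
dS_surr = -1860.8710/629.3010 = -2.9570 kJ/K
dS_gen = 4.3634 - 2.9570 = 1.4063 kJ/K (irreversible)

dS_gen = 1.4063 kJ/K, irreversible


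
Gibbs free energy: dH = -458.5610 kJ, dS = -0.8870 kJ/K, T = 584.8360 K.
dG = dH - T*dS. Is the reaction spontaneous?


T*dS = 584.8360 * -0.8870 = -518.7495 kJ
dG = -458.5610 + 518.7495 = 60.1885 kJ (non-spontaneous)

dG = 60.1885 kJ, non-spontaneous


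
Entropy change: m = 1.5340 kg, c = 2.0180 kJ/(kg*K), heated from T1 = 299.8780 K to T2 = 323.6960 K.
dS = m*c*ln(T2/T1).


T2/T1 = 1.0794
ln(T2/T1) = 0.0764
dS = 1.5340 * 2.0180 * 0.0764 = 0.2366 kJ/K

0.2366 kJ/K


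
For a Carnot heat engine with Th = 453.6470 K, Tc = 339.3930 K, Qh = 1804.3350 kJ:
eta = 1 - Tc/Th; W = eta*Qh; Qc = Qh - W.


eta = 1 - 339.3930/453.6470 = 0.2519
W = 0.2519 * 1804.3350 = 454.4337 kJ
Qc = 1804.3350 - 454.4337 = 1349.9013 kJ

eta = 25.1857%, W = 454.4337 kJ, Qc = 1349.9013 kJ


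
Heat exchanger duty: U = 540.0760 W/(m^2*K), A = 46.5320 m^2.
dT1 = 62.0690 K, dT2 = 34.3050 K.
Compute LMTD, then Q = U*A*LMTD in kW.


LMTD = 46.8231 K
Q = 540.0760 * 46.5320 * 46.8231 = 1176702.0032 W = 1176.7020 kW

1176.7020 kW


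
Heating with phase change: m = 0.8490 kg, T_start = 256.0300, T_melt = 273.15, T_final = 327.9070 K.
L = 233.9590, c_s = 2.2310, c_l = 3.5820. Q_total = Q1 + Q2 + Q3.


Q1 (sensible, solid) = 0.8490 * 2.2310 * 17.1200 = 32.4273 kJ
Q2 (latent) = 0.8490 * 233.9590 = 198.6312 kJ
Q3 (sensible, liquid) = 0.8490 * 3.5820 * 54.7570 = 166.5225 kJ
Q_total = 397.5810 kJ

397.5810 kJ


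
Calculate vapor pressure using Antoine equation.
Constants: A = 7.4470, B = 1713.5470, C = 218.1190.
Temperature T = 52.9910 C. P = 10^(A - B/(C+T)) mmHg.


C+T = 271.1100
B/(C+T) = 6.3205
log10(P) = 7.4470 - 6.3205 = 1.1265
P = 10^1.1265 = 13.3818 mmHg

13.3818 mmHg


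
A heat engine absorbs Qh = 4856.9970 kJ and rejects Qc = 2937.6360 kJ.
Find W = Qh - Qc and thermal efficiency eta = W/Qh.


W = 4856.9970 - 2937.6360 = 1919.3610 kJ
eta = 1919.3610 / 4856.9970 = 0.3952 = 39.5174%

W = 1919.3610 kJ, eta = 39.5174%


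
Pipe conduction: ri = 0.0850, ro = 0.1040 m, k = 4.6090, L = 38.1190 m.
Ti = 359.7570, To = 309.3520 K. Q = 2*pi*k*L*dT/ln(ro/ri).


dT = 50.4050 K
ln(ro/ri) = 0.2017
Q = 2*pi*4.6090*38.1190*50.4050 / 0.2017 = 275810.2788 W

275810.2788 W


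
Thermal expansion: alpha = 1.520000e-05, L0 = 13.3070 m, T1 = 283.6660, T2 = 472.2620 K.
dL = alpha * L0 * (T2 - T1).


dT = 188.5960 K
dL = 1.520000e-05 * 13.3070 * 188.5960 = 0.038147 m
L_final = 13.345147 m

dL = 0.038147 m


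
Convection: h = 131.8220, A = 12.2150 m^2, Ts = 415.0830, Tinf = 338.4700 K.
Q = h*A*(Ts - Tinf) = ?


dT = 76.6130 K
Q = 131.8220 * 12.2150 * 76.6130 = 123362.6916 W

123362.6916 W


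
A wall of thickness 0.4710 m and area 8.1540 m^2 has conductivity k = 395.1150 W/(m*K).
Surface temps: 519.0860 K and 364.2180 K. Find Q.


dT = 154.8680 K
Q = 395.1150 * 8.1540 * 154.8680 / 0.4710 = 1059339.1119 W

1059339.1119 W


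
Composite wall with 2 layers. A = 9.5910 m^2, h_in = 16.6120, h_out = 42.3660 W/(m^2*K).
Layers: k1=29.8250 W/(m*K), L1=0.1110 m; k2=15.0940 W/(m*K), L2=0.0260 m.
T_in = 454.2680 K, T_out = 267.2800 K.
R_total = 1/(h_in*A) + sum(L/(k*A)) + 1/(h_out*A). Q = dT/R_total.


R_conv_in = 1/(16.6120*9.5910) = 0.0063
R_1 = 0.1110/(29.8250*9.5910) = 0.0004
R_2 = 0.0260/(15.0940*9.5910) = 0.0002
R_conv_out = 1/(42.3660*9.5910) = 0.0025
R_total = 0.0093 K/W
Q = 186.9880 / 0.0093 = 20095.1456 W

R_total = 0.0093 K/W, Q = 20095.1456 W


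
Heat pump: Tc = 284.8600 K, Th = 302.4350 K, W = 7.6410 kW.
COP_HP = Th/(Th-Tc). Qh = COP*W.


COP = 302.4350 / 17.5750 = 17.2083
Qh = 17.2083 * 7.6410 = 131.4882 kW

COP = 17.2083, Qh = 131.4882 kW


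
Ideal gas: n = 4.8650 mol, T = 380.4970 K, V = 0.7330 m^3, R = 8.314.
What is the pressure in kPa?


P = nRT/V = 4.8650 * 8.314 * 380.4970 / 0.7330
= 15390.1943 / 0.7330 = 20996.1723 Pa = 20.9962 kPa

20.9962 kPa


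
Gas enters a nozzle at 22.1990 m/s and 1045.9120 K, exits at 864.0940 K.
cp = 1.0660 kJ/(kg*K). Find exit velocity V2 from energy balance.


dT = 181.8180 K
2*cp*1000*dT = 387635.9760
V1^2 = 492.7956
V2 = sqrt(388128.7716) = 622.9998 m/s

622.9998 m/s


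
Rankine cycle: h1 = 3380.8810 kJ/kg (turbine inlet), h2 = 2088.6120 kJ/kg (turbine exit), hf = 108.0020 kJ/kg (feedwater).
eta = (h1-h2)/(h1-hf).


W = 1292.2690 kJ/kg
Q_in = 3272.8790 kJ/kg
eta = 0.3948 = 39.4842%

eta = 39.4842%


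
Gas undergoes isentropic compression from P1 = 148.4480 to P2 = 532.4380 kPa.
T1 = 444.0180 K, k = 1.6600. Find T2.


(k-1)/k = 0.3976
(P2/P1)^exp = 1.6617
T2 = 444.0180 * 1.6617 = 737.8054 K

737.8054 K


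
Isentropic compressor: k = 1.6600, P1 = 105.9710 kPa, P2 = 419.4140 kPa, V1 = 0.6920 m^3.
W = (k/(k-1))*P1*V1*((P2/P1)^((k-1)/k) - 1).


(k-1)/k = 0.3976
(P2/P1)^exp = 1.7280
W = 2.5152 * 105.9710 * 0.6920 * (1.7280 - 1) = 134.2722 kJ

134.2722 kJ


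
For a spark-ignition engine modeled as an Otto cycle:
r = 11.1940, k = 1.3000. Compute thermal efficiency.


r^(k-1) = 2.0639
eta = 1 - 1/2.0639 = 0.5155 = 51.5488%

51.5488%


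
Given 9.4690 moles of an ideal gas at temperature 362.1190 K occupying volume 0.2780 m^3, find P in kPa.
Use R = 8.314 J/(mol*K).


P = nRT/V = 9.4690 * 8.314 * 362.1190 / 0.2780
= 28507.9146 / 0.2780 = 102546.4554 Pa = 102.5465 kPa

102.5465 kPa


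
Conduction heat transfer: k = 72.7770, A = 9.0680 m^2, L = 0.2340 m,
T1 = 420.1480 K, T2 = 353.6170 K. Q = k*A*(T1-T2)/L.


dT = 66.5310 K
Q = 72.7770 * 9.0680 * 66.5310 / 0.2340 = 187635.0012 W

187635.0012 W
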